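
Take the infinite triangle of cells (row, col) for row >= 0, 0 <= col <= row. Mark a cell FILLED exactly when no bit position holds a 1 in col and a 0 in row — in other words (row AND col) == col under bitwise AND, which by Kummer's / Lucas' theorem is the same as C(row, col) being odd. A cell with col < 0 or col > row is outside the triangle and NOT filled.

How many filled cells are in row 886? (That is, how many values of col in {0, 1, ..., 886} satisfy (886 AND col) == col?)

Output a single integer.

Answer: 128

Derivation:
886 in binary = 1101110110
popcount(886) = number of 1-bits in 1101110110 = 7
A col c satisfies (886 AND c) == c iff every set bit of c is also set in 886; each of the 7 set bits of 886 can independently be on or off in c.
count = 2^7 = 128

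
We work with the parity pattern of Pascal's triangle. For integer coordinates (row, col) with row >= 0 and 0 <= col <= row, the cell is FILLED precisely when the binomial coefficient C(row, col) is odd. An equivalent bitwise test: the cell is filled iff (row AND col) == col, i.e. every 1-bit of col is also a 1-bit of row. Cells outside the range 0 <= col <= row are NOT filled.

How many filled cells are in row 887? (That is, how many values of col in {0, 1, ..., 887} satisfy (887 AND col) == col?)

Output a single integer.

887 in binary = 1101110111
popcount(887) = number of 1-bits in 1101110111 = 8
A col c satisfies (887 AND c) == c iff every set bit of c is also set in 887; each of the 8 set bits of 887 can independently be on or off in c.
count = 2^8 = 256

Answer: 256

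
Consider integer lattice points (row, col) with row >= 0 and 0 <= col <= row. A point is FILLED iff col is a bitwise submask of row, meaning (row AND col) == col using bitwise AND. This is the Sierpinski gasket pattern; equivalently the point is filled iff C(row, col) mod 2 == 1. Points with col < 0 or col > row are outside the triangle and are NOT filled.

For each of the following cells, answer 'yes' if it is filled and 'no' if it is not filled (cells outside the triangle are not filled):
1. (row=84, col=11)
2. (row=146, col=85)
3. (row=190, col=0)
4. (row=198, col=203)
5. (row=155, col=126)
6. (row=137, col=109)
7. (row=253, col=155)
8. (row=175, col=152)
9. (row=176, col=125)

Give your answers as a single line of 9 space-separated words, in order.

Answer: no no yes no no no no no no

Derivation:
(84,11): row=0b1010100, col=0b1011, row AND col = 0b0 = 0; 0 != 11 -> empty
(146,85): row=0b10010010, col=0b1010101, row AND col = 0b10000 = 16; 16 != 85 -> empty
(190,0): row=0b10111110, col=0b0, row AND col = 0b0 = 0; 0 == 0 -> filled
(198,203): col outside [0, 198] -> not filled
(155,126): row=0b10011011, col=0b1111110, row AND col = 0b11010 = 26; 26 != 126 -> empty
(137,109): row=0b10001001, col=0b1101101, row AND col = 0b1001 = 9; 9 != 109 -> empty
(253,155): row=0b11111101, col=0b10011011, row AND col = 0b10011001 = 153; 153 != 155 -> empty
(175,152): row=0b10101111, col=0b10011000, row AND col = 0b10001000 = 136; 136 != 152 -> empty
(176,125): row=0b10110000, col=0b1111101, row AND col = 0b110000 = 48; 48 != 125 -> empty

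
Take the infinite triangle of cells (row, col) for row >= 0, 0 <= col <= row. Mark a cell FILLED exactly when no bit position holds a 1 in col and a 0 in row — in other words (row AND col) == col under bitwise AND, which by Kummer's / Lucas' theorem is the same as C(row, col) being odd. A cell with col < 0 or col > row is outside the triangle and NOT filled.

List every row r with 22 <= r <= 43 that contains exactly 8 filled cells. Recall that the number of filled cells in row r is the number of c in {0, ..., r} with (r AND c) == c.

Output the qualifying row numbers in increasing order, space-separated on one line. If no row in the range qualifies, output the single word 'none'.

Row r has 2^popcount(r) filled cells, so we need popcount(r) = log2(8) = 3.
Scan r = 22..43 and keep those with exactly 3 one-bits:
r=22=10110 popcount=3 -> KEEP
r=23=10111 popcount=4 -> skip
r=24=11000 popcount=2 -> skip
r=25=11001 popcount=3 -> KEEP
r=26=11010 popcount=3 -> KEEP
r=27=11011 popcount=4 -> skip
r=28=11100 popcount=3 -> KEEP
r=29=11101 popcount=4 -> skip
r=30=11110 popcount=4 -> skip
r=31=11111 popcount=5 -> skip
r=32=100000 popcount=1 -> skip
r=33=100001 popcount=2 -> skip
r=34=100010 popcount=2 -> skip
r=35=100011 popcount=3 -> KEEP
r=36=100100 popcount=2 -> skip
r=37=100101 popcount=3 -> KEEP
r=38=100110 popcount=3 -> KEEP
r=39=100111 popcount=4 -> skip
r=40=101000 popcount=2 -> skip
r=41=101001 popcount=3 -> KEEP
r=42=101010 popcount=3 -> KEEP
r=43=101011 popcount=4 -> skip
Kept rows: 22 25 26 28 35 37 38 41 42

Answer: 22 25 26 28 35 37 38 41 42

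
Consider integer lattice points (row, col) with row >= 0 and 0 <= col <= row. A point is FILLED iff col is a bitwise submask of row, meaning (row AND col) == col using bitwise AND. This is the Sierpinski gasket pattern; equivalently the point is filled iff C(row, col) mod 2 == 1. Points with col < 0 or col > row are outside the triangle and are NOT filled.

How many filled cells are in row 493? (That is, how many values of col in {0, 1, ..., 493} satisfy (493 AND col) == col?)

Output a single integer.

Answer: 128

Derivation:
493 in binary = 111101101
popcount(493) = number of 1-bits in 111101101 = 7
A col c satisfies (493 AND c) == c iff every set bit of c is also set in 493; each of the 7 set bits of 493 can independently be on or off in c.
count = 2^7 = 128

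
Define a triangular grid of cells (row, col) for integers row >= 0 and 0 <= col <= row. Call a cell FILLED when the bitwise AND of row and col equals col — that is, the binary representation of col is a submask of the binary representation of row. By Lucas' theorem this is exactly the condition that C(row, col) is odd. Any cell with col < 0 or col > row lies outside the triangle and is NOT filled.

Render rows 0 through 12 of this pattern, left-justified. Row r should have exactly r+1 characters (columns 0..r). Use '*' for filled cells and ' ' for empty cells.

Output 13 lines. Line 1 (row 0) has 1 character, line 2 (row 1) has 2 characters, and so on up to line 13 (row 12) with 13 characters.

Answer: *
**
* *
****
*   *
**  **
* * * *
********
*       *
**      **
* *     * *
****    ****
*   *   *   *

Derivation:
r0=0: *
r1=1: **
r2=10: * *
r3=11: ****
r4=100: *   *
r5=101: **  **
r6=110: * * * *
r7=111: ********
r8=1000: *       *
r9=1001: **      **
r10=1010: * *     * *
r11=1011: ****    ****
r12=1100: *   *   *   *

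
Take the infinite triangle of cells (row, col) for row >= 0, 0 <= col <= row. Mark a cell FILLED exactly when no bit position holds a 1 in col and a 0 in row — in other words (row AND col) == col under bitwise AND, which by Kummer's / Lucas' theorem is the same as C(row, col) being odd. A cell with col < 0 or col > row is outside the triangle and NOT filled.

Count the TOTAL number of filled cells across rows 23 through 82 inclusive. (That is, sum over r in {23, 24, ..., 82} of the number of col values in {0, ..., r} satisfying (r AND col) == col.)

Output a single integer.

Answer: 792

Derivation:
r23=10111 pc4: +16 =16
r24=11000 pc2: +4 =20
r25=11001 pc3: +8 =28
r26=11010 pc3: +8 =36
r27=11011 pc4: +16 =52
r28=11100 pc3: +8 =60
r29=11101 pc4: +16 =76
r30=11110 pc4: +16 =92
r31=11111 pc5: +32 =124
r32=100000 pc1: +2 =126
r33=100001 pc2: +4 =130
r34=100010 pc2: +4 =134
r35=100011 pc3: +8 =142
r36=100100 pc2: +4 =146
r37=100101 pc3: +8 =154
r38=100110 pc3: +8 =162
r39=100111 pc4: +16 =178
r40=101000 pc2: +4 =182
r41=101001 pc3: +8 =190
r42=101010 pc3: +8 =198
r43=101011 pc4: +16 =214
r44=101100 pc3: +8 =222
r45=101101 pc4: +16 =238
r46=101110 pc4: +16 =254
r47=101111 pc5: +32 =286
r48=110000 pc2: +4 =290
r49=110001 pc3: +8 =298
r50=110010 pc3: +8 =306
r51=110011 pc4: +16 =322
r52=110100 pc3: +8 =330
r53=110101 pc4: +16 =346
r54=110110 pc4: +16 =362
r55=110111 pc5: +32 =394
r56=111000 pc3: +8 =402
r57=111001 pc4: +16 =418
r58=111010 pc4: +16 =434
r59=111011 pc5: +32 =466
r60=111100 pc4: +16 =482
r61=111101 pc5: +32 =514
r62=111110 pc5: +32 =546
r63=111111 pc6: +64 =610
r64=1000000 pc1: +2 =612
r65=1000001 pc2: +4 =616
r66=1000010 pc2: +4 =620
r67=1000011 pc3: +8 =628
r68=1000100 pc2: +4 =632
r69=1000101 pc3: +8 =640
r70=1000110 pc3: +8 =648
r71=1000111 pc4: +16 =664
r72=1001000 pc2: +4 =668
r73=1001001 pc3: +8 =676
r74=1001010 pc3: +8 =684
r75=1001011 pc4: +16 =700
r76=1001100 pc3: +8 =708
r77=1001101 pc4: +16 =724
r78=1001110 pc4: +16 =740
r79=1001111 pc5: +32 =772
r80=1010000 pc2: +4 =776
r81=1010001 pc3: +8 =784
r82=1010010 pc3: +8 =792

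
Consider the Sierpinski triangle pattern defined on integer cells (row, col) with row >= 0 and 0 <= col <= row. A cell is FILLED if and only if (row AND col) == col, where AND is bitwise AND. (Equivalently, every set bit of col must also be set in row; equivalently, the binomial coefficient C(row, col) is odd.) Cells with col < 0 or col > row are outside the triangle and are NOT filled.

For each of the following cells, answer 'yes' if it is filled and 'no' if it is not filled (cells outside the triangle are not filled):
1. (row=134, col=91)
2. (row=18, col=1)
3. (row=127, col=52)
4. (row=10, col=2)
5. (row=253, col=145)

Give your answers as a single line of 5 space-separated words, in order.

Answer: no no yes yes yes

Derivation:
(134,91): row=0b10000110, col=0b1011011, row AND col = 0b10 = 2; 2 != 91 -> empty
(18,1): row=0b10010, col=0b1, row AND col = 0b0 = 0; 0 != 1 -> empty
(127,52): row=0b1111111, col=0b110100, row AND col = 0b110100 = 52; 52 == 52 -> filled
(10,2): row=0b1010, col=0b10, row AND col = 0b10 = 2; 2 == 2 -> filled
(253,145): row=0b11111101, col=0b10010001, row AND col = 0b10010001 = 145; 145 == 145 -> filled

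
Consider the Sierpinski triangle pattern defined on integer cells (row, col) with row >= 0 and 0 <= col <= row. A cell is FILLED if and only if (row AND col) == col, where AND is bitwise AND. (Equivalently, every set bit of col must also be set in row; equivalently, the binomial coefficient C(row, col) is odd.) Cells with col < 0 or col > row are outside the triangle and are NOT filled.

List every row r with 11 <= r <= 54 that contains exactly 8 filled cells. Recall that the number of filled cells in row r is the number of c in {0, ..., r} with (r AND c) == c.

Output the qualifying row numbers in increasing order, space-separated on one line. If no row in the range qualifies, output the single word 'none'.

Answer: 11 13 14 19 21 22 25 26 28 35 37 38 41 42 44 49 50 52

Derivation:
Row r has 2^popcount(r) filled cells, so we need popcount(r) = log2(8) = 3.
Scan r = 11..54 and keep those with exactly 3 one-bits:
r=11=1011 popcount=3 -> KEEP
r=12=1100 popcount=2 -> skip
r=13=1101 popcount=3 -> KEEP
r=14=1110 popcount=3 -> KEEP
r=15=1111 popcount=4 -> skip
r=16=10000 popcount=1 -> skip
r=17=10001 popcount=2 -> skip
r=18=10010 popcount=2 -> skip
r=19=10011 popcount=3 -> KEEP
r=20=10100 popcount=2 -> skip
r=21=10101 popcount=3 -> KEEP
r=22=10110 popcount=3 -> KEEP
r=23=10111 popcount=4 -> skip
r=24=11000 popcount=2 -> skip
r=25=11001 popcount=3 -> KEEP
r=26=11010 popcount=3 -> KEEP
r=27=11011 popcount=4 -> skip
r=28=11100 popcount=3 -> KEEP
r=29=11101 popcount=4 -> skip
r=30=11110 popcount=4 -> skip
r=31=11111 popcount=5 -> skip
r=32=100000 popcount=1 -> skip
r=33=100001 popcount=2 -> skip
r=34=100010 popcount=2 -> skip
r=35=100011 popcount=3 -> KEEP
r=36=100100 popcount=2 -> skip
r=37=100101 popcount=3 -> KEEP
r=38=100110 popcount=3 -> KEEP
r=39=100111 popcount=4 -> skip
r=40=101000 popcount=2 -> skip
r=41=101001 popcount=3 -> KEEP
r=42=101010 popcount=3 -> KEEP
r=43=101011 popcount=4 -> skip
r=44=101100 popcount=3 -> KEEP
r=45=101101 popcount=4 -> skip
r=46=101110 popcount=4 -> skip
r=47=101111 popcount=5 -> skip
r=48=110000 popcount=2 -> skip
r=49=110001 popcount=3 -> KEEP
r=50=110010 popcount=3 -> KEEP
r=51=110011 popcount=4 -> skip
r=52=110100 popcount=3 -> KEEP
r=53=110101 popcount=4 -> skip
r=54=110110 popcount=4 -> skip
Kept rows: 11 13 14 19 21 22 25 26 28 35 37 38 41 42 44 49 50 52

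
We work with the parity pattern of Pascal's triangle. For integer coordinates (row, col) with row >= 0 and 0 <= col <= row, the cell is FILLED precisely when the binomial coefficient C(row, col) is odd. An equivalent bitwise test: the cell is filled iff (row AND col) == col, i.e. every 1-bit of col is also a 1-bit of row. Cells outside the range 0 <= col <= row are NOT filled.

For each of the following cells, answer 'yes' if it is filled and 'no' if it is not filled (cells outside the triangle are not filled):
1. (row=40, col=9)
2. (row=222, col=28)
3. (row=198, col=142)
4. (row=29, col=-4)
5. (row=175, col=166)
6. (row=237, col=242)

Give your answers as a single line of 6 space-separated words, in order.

(40,9): row=0b101000, col=0b1001, row AND col = 0b1000 = 8; 8 != 9 -> empty
(222,28): row=0b11011110, col=0b11100, row AND col = 0b11100 = 28; 28 == 28 -> filled
(198,142): row=0b11000110, col=0b10001110, row AND col = 0b10000110 = 134; 134 != 142 -> empty
(29,-4): col outside [0, 29] -> not filled
(175,166): row=0b10101111, col=0b10100110, row AND col = 0b10100110 = 166; 166 == 166 -> filled
(237,242): col outside [0, 237] -> not filled

Answer: no yes no no yes no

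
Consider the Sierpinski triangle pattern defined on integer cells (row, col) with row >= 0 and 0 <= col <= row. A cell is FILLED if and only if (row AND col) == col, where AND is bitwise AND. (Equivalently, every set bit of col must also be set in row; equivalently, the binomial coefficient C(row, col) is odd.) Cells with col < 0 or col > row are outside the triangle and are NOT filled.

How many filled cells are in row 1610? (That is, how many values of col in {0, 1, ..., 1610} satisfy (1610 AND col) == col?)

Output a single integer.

Answer: 32

Derivation:
1610 in binary = 11001001010
popcount(1610) = number of 1-bits in 11001001010 = 5
A col c satisfies (1610 AND c) == c iff every set bit of c is also set in 1610; each of the 5 set bits of 1610 can independently be on or off in c.
count = 2^5 = 32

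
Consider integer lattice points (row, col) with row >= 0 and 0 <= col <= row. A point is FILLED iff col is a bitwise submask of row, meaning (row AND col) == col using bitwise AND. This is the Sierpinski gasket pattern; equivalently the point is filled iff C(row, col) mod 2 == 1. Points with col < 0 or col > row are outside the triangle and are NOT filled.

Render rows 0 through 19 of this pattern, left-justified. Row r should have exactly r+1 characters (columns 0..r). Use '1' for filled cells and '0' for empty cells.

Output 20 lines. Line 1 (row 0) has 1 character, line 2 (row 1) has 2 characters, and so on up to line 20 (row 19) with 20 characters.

Answer: 1
11
101
1111
10001
110011
1010101
11111111
100000001
1100000011
10100000101
111100001111
1000100010001
11001100110011
101010101010101
1111111111111111
10000000000000001
110000000000000011
1010000000000000101
11110000000000001111

Derivation:
r0=0: 1
r1=1: 11
r2=10: 101
r3=11: 1111
r4=100: 10001
r5=101: 110011
r6=110: 1010101
r7=111: 11111111
r8=1000: 100000001
r9=1001: 1100000011
r10=1010: 10100000101
r11=1011: 111100001111
r12=1100: 1000100010001
r13=1101: 11001100110011
r14=1110: 101010101010101
r15=1111: 1111111111111111
r16=10000: 10000000000000001
r17=10001: 110000000000000011
r18=10010: 1010000000000000101
r19=10011: 11110000000000001111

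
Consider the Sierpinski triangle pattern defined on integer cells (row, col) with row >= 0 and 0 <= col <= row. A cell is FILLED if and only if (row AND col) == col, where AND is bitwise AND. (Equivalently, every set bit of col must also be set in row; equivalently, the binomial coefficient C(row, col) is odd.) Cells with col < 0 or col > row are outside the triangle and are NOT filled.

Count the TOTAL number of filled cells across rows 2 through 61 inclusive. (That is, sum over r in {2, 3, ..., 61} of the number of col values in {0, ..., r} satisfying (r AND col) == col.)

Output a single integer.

r2=10 pc1: +2 =2
r3=11 pc2: +4 =6
r4=100 pc1: +2 =8
r5=101 pc2: +4 =12
r6=110 pc2: +4 =16
r7=111 pc3: +8 =24
r8=1000 pc1: +2 =26
r9=1001 pc2: +4 =30
r10=1010 pc2: +4 =34
r11=1011 pc3: +8 =42
r12=1100 pc2: +4 =46
r13=1101 pc3: +8 =54
r14=1110 pc3: +8 =62
r15=1111 pc4: +16 =78
r16=10000 pc1: +2 =80
r17=10001 pc2: +4 =84
r18=10010 pc2: +4 =88
r19=10011 pc3: +8 =96
r20=10100 pc2: +4 =100
r21=10101 pc3: +8 =108
r22=10110 pc3: +8 =116
r23=10111 pc4: +16 =132
r24=11000 pc2: +4 =136
r25=11001 pc3: +8 =144
r26=11010 pc3: +8 =152
r27=11011 pc4: +16 =168
r28=11100 pc3: +8 =176
r29=11101 pc4: +16 =192
r30=11110 pc4: +16 =208
r31=11111 pc5: +32 =240
r32=100000 pc1: +2 =242
r33=100001 pc2: +4 =246
r34=100010 pc2: +4 =250
r35=100011 pc3: +8 =258
r36=100100 pc2: +4 =262
r37=100101 pc3: +8 =270
r38=100110 pc3: +8 =278
r39=100111 pc4: +16 =294
r40=101000 pc2: +4 =298
r41=101001 pc3: +8 =306
r42=101010 pc3: +8 =314
r43=101011 pc4: +16 =330
r44=101100 pc3: +8 =338
r45=101101 pc4: +16 =354
r46=101110 pc4: +16 =370
r47=101111 pc5: +32 =402
r48=110000 pc2: +4 =406
r49=110001 pc3: +8 =414
r50=110010 pc3: +8 =422
r51=110011 pc4: +16 =438
r52=110100 pc3: +8 =446
r53=110101 pc4: +16 =462
r54=110110 pc4: +16 =478
r55=110111 pc5: +32 =510
r56=111000 pc3: +8 =518
r57=111001 pc4: +16 =534
r58=111010 pc4: +16 =550
r59=111011 pc5: +32 =582
r60=111100 pc4: +16 =598
r61=111101 pc5: +32 =630

Answer: 630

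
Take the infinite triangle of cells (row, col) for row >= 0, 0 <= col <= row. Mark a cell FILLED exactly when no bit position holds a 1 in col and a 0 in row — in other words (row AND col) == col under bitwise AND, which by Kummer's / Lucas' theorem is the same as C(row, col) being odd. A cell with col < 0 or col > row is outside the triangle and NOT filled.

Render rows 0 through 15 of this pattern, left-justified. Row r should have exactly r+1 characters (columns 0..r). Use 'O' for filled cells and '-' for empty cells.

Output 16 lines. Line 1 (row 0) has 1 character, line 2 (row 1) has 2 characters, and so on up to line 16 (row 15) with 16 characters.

r0=0: O
r1=1: OO
r2=10: O-O
r3=11: OOOO
r4=100: O---O
r5=101: OO--OO
r6=110: O-O-O-O
r7=111: OOOOOOOO
r8=1000: O-------O
r9=1001: OO------OO
r10=1010: O-O-----O-O
r11=1011: OOOO----OOOO
r12=1100: O---O---O---O
r13=1101: OO--OO--OO--OO
r14=1110: O-O-O-O-O-O-O-O
r15=1111: OOOOOOOOOOOOOOOO

Answer: O
OO
O-O
OOOO
O---O
OO--OO
O-O-O-O
OOOOOOOO
O-------O
OO------OO
O-O-----O-O
OOOO----OOOO
O---O---O---O
OO--OO--OO--OO
O-O-O-O-O-O-O-O
OOOOOOOOOOOOOOOO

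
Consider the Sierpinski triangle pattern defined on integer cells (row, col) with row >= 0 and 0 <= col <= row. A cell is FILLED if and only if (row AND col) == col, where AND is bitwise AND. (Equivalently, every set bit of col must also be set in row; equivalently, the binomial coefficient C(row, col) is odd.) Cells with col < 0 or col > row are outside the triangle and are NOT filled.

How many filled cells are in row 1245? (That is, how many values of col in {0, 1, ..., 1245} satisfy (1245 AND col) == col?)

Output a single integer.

Answer: 128

Derivation:
1245 in binary = 10011011101
popcount(1245) = number of 1-bits in 10011011101 = 7
A col c satisfies (1245 AND c) == c iff every set bit of c is also set in 1245; each of the 7 set bits of 1245 can independently be on or off in c.
count = 2^7 = 128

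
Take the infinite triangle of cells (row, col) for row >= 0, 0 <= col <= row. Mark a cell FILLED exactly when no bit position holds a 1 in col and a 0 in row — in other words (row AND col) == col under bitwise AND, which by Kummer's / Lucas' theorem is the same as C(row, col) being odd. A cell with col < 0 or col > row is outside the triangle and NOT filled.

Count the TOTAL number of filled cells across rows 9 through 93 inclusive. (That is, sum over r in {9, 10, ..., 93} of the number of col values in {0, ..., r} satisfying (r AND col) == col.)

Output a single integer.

Answer: 1090

Derivation:
r9=1001 pc2: +4 =4
r10=1010 pc2: +4 =8
r11=1011 pc3: +8 =16
r12=1100 pc2: +4 =20
r13=1101 pc3: +8 =28
r14=1110 pc3: +8 =36
r15=1111 pc4: +16 =52
r16=10000 pc1: +2 =54
r17=10001 pc2: +4 =58
r18=10010 pc2: +4 =62
r19=10011 pc3: +8 =70
r20=10100 pc2: +4 =74
r21=10101 pc3: +8 =82
r22=10110 pc3: +8 =90
r23=10111 pc4: +16 =106
r24=11000 pc2: +4 =110
r25=11001 pc3: +8 =118
r26=11010 pc3: +8 =126
r27=11011 pc4: +16 =142
r28=11100 pc3: +8 =150
r29=11101 pc4: +16 =166
r30=11110 pc4: +16 =182
r31=11111 pc5: +32 =214
r32=100000 pc1: +2 =216
r33=100001 pc2: +4 =220
r34=100010 pc2: +4 =224
r35=100011 pc3: +8 =232
r36=100100 pc2: +4 =236
r37=100101 pc3: +8 =244
r38=100110 pc3: +8 =252
r39=100111 pc4: +16 =268
r40=101000 pc2: +4 =272
r41=101001 pc3: +8 =280
r42=101010 pc3: +8 =288
r43=101011 pc4: +16 =304
r44=101100 pc3: +8 =312
r45=101101 pc4: +16 =328
r46=101110 pc4: +16 =344
r47=101111 pc5: +32 =376
r48=110000 pc2: +4 =380
r49=110001 pc3: +8 =388
r50=110010 pc3: +8 =396
r51=110011 pc4: +16 =412
r52=110100 pc3: +8 =420
r53=110101 pc4: +16 =436
r54=110110 pc4: +16 =452
r55=110111 pc5: +32 =484
r56=111000 pc3: +8 =492
r57=111001 pc4: +16 =508
r58=111010 pc4: +16 =524
r59=111011 pc5: +32 =556
r60=111100 pc4: +16 =572
r61=111101 pc5: +32 =604
r62=111110 pc5: +32 =636
r63=111111 pc6: +64 =700
r64=1000000 pc1: +2 =702
r65=1000001 pc2: +4 =706
r66=1000010 pc2: +4 =710
r67=1000011 pc3: +8 =718
r68=1000100 pc2: +4 =722
r69=1000101 pc3: +8 =730
r70=1000110 pc3: +8 =738
r71=1000111 pc4: +16 =754
r72=1001000 pc2: +4 =758
r73=1001001 pc3: +8 =766
r74=1001010 pc3: +8 =774
r75=1001011 pc4: +16 =790
r76=1001100 pc3: +8 =798
r77=1001101 pc4: +16 =814
r78=1001110 pc4: +16 =830
r79=1001111 pc5: +32 =862
r80=1010000 pc2: +4 =866
r81=1010001 pc3: +8 =874
r82=1010010 pc3: +8 =882
r83=1010011 pc4: +16 =898
r84=1010100 pc3: +8 =906
r85=1010101 pc4: +16 =922
r86=1010110 pc4: +16 =938
r87=1010111 pc5: +32 =970
r88=1011000 pc3: +8 =978
r89=1011001 pc4: +16 =994
r90=1011010 pc4: +16 =1010
r91=1011011 pc5: +32 =1042
r92=1011100 pc4: +16 =1058
r93=1011101 pc5: +32 =1090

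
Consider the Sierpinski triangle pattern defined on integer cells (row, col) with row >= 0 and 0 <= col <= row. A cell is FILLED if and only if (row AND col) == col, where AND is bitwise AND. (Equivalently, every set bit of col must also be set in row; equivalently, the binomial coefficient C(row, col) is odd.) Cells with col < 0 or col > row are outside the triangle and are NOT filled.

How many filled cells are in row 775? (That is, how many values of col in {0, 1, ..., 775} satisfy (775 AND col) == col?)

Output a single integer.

775 in binary = 1100000111
popcount(775) = number of 1-bits in 1100000111 = 5
A col c satisfies (775 AND c) == c iff every set bit of c is also set in 775; each of the 5 set bits of 775 can independently be on or off in c.
count = 2^5 = 32

Answer: 32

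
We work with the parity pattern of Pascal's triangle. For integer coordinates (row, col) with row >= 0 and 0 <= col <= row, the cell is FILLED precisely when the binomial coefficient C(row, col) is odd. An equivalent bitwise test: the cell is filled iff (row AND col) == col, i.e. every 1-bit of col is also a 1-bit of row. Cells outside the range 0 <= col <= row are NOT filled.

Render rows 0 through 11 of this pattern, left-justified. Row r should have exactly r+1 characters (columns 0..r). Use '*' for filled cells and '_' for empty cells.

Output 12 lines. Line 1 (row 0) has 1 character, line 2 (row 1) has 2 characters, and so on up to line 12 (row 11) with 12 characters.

Answer: *
**
*_*
****
*___*
**__**
*_*_*_*
********
*_______*
**______**
*_*_____*_*
****____****

Derivation:
r0=0: *
r1=1: **
r2=10: *_*
r3=11: ****
r4=100: *___*
r5=101: **__**
r6=110: *_*_*_*
r7=111: ********
r8=1000: *_______*
r9=1001: **______**
r10=1010: *_*_____*_*
r11=1011: ****____****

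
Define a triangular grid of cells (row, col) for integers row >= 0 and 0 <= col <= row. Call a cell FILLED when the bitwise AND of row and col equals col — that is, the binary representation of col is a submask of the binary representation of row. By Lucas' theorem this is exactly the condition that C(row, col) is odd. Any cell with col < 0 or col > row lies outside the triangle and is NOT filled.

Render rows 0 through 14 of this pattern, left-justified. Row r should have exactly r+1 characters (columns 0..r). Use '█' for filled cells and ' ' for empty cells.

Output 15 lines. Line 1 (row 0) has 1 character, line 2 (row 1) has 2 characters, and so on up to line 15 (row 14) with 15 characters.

r0=0: █
r1=1: ██
r2=10: █ █
r3=11: ████
r4=100: █   █
r5=101: ██  ██
r6=110: █ █ █ █
r7=111: ████████
r8=1000: █       █
r9=1001: ██      ██
r10=1010: █ █     █ █
r11=1011: ████    ████
r12=1100: █   █   █   █
r13=1101: ██  ██  ██  ██
r14=1110: █ █ █ █ █ █ █ █

Answer: █
██
█ █
████
█   █
██  ██
█ █ █ █
████████
█       █
██      ██
█ █     █ █
████    ████
█   █   █   █
██  ██  ██  ██
█ █ █ █ █ █ █ █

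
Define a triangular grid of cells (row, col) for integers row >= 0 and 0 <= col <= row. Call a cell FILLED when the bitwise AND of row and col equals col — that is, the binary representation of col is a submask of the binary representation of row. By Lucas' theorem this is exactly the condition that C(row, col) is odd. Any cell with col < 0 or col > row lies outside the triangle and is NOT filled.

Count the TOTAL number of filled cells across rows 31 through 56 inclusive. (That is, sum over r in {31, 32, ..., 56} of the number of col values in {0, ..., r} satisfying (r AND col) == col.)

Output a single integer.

r31=11111 pc5: +32 =32
r32=100000 pc1: +2 =34
r33=100001 pc2: +4 =38
r34=100010 pc2: +4 =42
r35=100011 pc3: +8 =50
r36=100100 pc2: +4 =54
r37=100101 pc3: +8 =62
r38=100110 pc3: +8 =70
r39=100111 pc4: +16 =86
r40=101000 pc2: +4 =90
r41=101001 pc3: +8 =98
r42=101010 pc3: +8 =106
r43=101011 pc4: +16 =122
r44=101100 pc3: +8 =130
r45=101101 pc4: +16 =146
r46=101110 pc4: +16 =162
r47=101111 pc5: +32 =194
r48=110000 pc2: +4 =198
r49=110001 pc3: +8 =206
r50=110010 pc3: +8 =214
r51=110011 pc4: +16 =230
r52=110100 pc3: +8 =238
r53=110101 pc4: +16 =254
r54=110110 pc4: +16 =270
r55=110111 pc5: +32 =302
r56=111000 pc3: +8 =310

Answer: 310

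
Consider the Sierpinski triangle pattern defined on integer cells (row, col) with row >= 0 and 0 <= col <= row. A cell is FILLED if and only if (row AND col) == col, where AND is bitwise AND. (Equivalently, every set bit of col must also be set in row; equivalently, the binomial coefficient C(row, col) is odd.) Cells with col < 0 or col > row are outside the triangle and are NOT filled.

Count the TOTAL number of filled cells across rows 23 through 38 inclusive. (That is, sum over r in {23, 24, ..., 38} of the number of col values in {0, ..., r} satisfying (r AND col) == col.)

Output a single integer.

r23=10111 pc4: +16 =16
r24=11000 pc2: +4 =20
r25=11001 pc3: +8 =28
r26=11010 pc3: +8 =36
r27=11011 pc4: +16 =52
r28=11100 pc3: +8 =60
r29=11101 pc4: +16 =76
r30=11110 pc4: +16 =92
r31=11111 pc5: +32 =124
r32=100000 pc1: +2 =126
r33=100001 pc2: +4 =130
r34=100010 pc2: +4 =134
r35=100011 pc3: +8 =142
r36=100100 pc2: +4 =146
r37=100101 pc3: +8 =154
r38=100110 pc3: +8 =162

Answer: 162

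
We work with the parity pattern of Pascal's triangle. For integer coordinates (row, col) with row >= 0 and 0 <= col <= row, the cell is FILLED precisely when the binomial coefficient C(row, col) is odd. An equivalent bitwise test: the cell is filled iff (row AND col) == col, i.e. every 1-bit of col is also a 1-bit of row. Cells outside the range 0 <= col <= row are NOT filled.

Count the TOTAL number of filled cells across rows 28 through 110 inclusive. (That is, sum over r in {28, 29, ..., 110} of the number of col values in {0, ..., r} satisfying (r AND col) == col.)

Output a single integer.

Answer: 1304

Derivation:
r28=11100 pc3: +8 =8
r29=11101 pc4: +16 =24
r30=11110 pc4: +16 =40
r31=11111 pc5: +32 =72
r32=100000 pc1: +2 =74
r33=100001 pc2: +4 =78
r34=100010 pc2: +4 =82
r35=100011 pc3: +8 =90
r36=100100 pc2: +4 =94
r37=100101 pc3: +8 =102
r38=100110 pc3: +8 =110
r39=100111 pc4: +16 =126
r40=101000 pc2: +4 =130
r41=101001 pc3: +8 =138
r42=101010 pc3: +8 =146
r43=101011 pc4: +16 =162
r44=101100 pc3: +8 =170
r45=101101 pc4: +16 =186
r46=101110 pc4: +16 =202
r47=101111 pc5: +32 =234
r48=110000 pc2: +4 =238
r49=110001 pc3: +8 =246
r50=110010 pc3: +8 =254
r51=110011 pc4: +16 =270
r52=110100 pc3: +8 =278
r53=110101 pc4: +16 =294
r54=110110 pc4: +16 =310
r55=110111 pc5: +32 =342
r56=111000 pc3: +8 =350
r57=111001 pc4: +16 =366
r58=111010 pc4: +16 =382
r59=111011 pc5: +32 =414
r60=111100 pc4: +16 =430
r61=111101 pc5: +32 =462
r62=111110 pc5: +32 =494
r63=111111 pc6: +64 =558
r64=1000000 pc1: +2 =560
r65=1000001 pc2: +4 =564
r66=1000010 pc2: +4 =568
r67=1000011 pc3: +8 =576
r68=1000100 pc2: +4 =580
r69=1000101 pc3: +8 =588
r70=1000110 pc3: +8 =596
r71=1000111 pc4: +16 =612
r72=1001000 pc2: +4 =616
r73=1001001 pc3: +8 =624
r74=1001010 pc3: +8 =632
r75=1001011 pc4: +16 =648
r76=1001100 pc3: +8 =656
r77=1001101 pc4: +16 =672
r78=1001110 pc4: +16 =688
r79=1001111 pc5: +32 =720
r80=1010000 pc2: +4 =724
r81=1010001 pc3: +8 =732
r82=1010010 pc3: +8 =740
r83=1010011 pc4: +16 =756
r84=1010100 pc3: +8 =764
r85=1010101 pc4: +16 =780
r86=1010110 pc4: +16 =796
r87=1010111 pc5: +32 =828
r88=1011000 pc3: +8 =836
r89=1011001 pc4: +16 =852
r90=1011010 pc4: +16 =868
r91=1011011 pc5: +32 =900
r92=1011100 pc4: +16 =916
r93=1011101 pc5: +32 =948
r94=1011110 pc5: +32 =980
r95=1011111 pc6: +64 =1044
r96=1100000 pc2: +4 =1048
r97=1100001 pc3: +8 =1056
r98=1100010 pc3: +8 =1064
r99=1100011 pc4: +16 =1080
r100=1100100 pc3: +8 =1088
r101=1100101 pc4: +16 =1104
r102=1100110 pc4: +16 =1120
r103=1100111 pc5: +32 =1152
r104=1101000 pc3: +8 =1160
r105=1101001 pc4: +16 =1176
r106=1101010 pc4: +16 =1192
r107=1101011 pc5: +32 =1224
r108=1101100 pc4: +16 =1240
r109=1101101 pc5: +32 =1272
r110=1101110 pc5: +32 =1304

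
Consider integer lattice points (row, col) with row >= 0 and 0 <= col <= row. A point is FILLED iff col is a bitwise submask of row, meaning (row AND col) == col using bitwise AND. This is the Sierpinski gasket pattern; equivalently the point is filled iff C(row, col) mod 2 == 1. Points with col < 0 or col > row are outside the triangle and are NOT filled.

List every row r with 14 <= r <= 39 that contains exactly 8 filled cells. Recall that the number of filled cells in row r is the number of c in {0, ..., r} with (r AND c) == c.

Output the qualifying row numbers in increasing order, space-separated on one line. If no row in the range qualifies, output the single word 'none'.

Answer: 14 19 21 22 25 26 28 35 37 38

Derivation:
Row r has 2^popcount(r) filled cells, so we need popcount(r) = log2(8) = 3.
Scan r = 14..39 and keep those with exactly 3 one-bits:
r=14=1110 popcount=3 -> KEEP
r=15=1111 popcount=4 -> skip
r=16=10000 popcount=1 -> skip
r=17=10001 popcount=2 -> skip
r=18=10010 popcount=2 -> skip
r=19=10011 popcount=3 -> KEEP
r=20=10100 popcount=2 -> skip
r=21=10101 popcount=3 -> KEEP
r=22=10110 popcount=3 -> KEEP
r=23=10111 popcount=4 -> skip
r=24=11000 popcount=2 -> skip
r=25=11001 popcount=3 -> KEEP
r=26=11010 popcount=3 -> KEEP
r=27=11011 popcount=4 -> skip
r=28=11100 popcount=3 -> KEEP
r=29=11101 popcount=4 -> skip
r=30=11110 popcount=4 -> skip
r=31=11111 popcount=5 -> skip
r=32=100000 popcount=1 -> skip
r=33=100001 popcount=2 -> skip
r=34=100010 popcount=2 -> skip
r=35=100011 popcount=3 -> KEEP
r=36=100100 popcount=2 -> skip
r=37=100101 popcount=3 -> KEEP
r=38=100110 popcount=3 -> KEEP
r=39=100111 popcount=4 -> skip
Kept rows: 14 19 21 22 25 26 28 35 37 38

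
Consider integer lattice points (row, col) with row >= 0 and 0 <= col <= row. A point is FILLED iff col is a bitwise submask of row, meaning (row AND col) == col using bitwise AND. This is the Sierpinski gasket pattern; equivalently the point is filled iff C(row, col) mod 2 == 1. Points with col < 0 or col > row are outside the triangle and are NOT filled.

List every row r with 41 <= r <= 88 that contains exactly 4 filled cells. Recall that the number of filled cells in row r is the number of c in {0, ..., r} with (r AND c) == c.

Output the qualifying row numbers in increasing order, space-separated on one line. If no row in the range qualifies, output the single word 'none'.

Answer: 48 65 66 68 72 80

Derivation:
Row r has 2^popcount(r) filled cells, so we need popcount(r) = log2(4) = 2.
Scan r = 41..88 and keep those with exactly 2 one-bits:
r=41=101001 popcount=3 -> skip
r=42=101010 popcount=3 -> skip
r=43=101011 popcount=4 -> skip
r=44=101100 popcount=3 -> skip
r=45=101101 popcount=4 -> skip
r=46=101110 popcount=4 -> skip
r=47=101111 popcount=5 -> skip
r=48=110000 popcount=2 -> KEEP
r=49=110001 popcount=3 -> skip
r=50=110010 popcount=3 -> skip
r=51=110011 popcount=4 -> skip
r=52=110100 popcount=3 -> skip
r=53=110101 popcount=4 -> skip
r=54=110110 popcount=4 -> skip
r=55=110111 popcount=5 -> skip
r=56=111000 popcount=3 -> skip
r=57=111001 popcount=4 -> skip
r=58=111010 popcount=4 -> skip
r=59=111011 popcount=5 -> skip
r=60=111100 popcount=4 -> skip
r=61=111101 popcount=5 -> skip
r=62=111110 popcount=5 -> skip
r=63=111111 popcount=6 -> skip
r=64=1000000 popcount=1 -> skip
r=65=1000001 popcount=2 -> KEEP
r=66=1000010 popcount=2 -> KEEP
r=67=1000011 popcount=3 -> skip
r=68=1000100 popcount=2 -> KEEP
r=69=1000101 popcount=3 -> skip
r=70=1000110 popcount=3 -> skip
r=71=1000111 popcount=4 -> skip
r=72=1001000 popcount=2 -> KEEP
r=73=1001001 popcount=3 -> skip
r=74=1001010 popcount=3 -> skip
r=75=1001011 popcount=4 -> skip
r=76=1001100 popcount=3 -> skip
r=77=1001101 popcount=4 -> skip
r=78=1001110 popcount=4 -> skip
r=79=1001111 popcount=5 -> skip
r=80=1010000 popcount=2 -> KEEP
r=81=1010001 popcount=3 -> skip
r=82=1010010 popcount=3 -> skip
r=83=1010011 popcount=4 -> skip
r=84=1010100 popcount=3 -> skip
r=85=1010101 popcount=4 -> skip
r=86=1010110 popcount=4 -> skip
r=87=1010111 popcount=5 -> skip
r=88=1011000 popcount=3 -> skip
Kept rows: 48 65 66 68 72 80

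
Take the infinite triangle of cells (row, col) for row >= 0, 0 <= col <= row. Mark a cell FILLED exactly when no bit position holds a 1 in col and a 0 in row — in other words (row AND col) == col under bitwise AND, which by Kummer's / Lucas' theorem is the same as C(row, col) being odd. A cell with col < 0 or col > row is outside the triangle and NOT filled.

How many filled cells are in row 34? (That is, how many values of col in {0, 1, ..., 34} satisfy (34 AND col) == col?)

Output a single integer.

34 in binary = 100010
popcount(34) = number of 1-bits in 100010 = 2
A col c satisfies (34 AND c) == c iff every set bit of c is also set in 34; each of the 2 set bits of 34 can independently be on or off in c.
count = 2^2 = 4

Answer: 4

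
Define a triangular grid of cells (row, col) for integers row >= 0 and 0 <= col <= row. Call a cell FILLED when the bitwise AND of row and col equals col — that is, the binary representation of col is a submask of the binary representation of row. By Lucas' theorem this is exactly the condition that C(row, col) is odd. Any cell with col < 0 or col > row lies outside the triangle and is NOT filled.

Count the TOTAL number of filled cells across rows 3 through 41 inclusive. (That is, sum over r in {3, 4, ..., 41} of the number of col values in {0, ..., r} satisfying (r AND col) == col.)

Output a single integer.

Answer: 304

Derivation:
r3=11 pc2: +4 =4
r4=100 pc1: +2 =6
r5=101 pc2: +4 =10
r6=110 pc2: +4 =14
r7=111 pc3: +8 =22
r8=1000 pc1: +2 =24
r9=1001 pc2: +4 =28
r10=1010 pc2: +4 =32
r11=1011 pc3: +8 =40
r12=1100 pc2: +4 =44
r13=1101 pc3: +8 =52
r14=1110 pc3: +8 =60
r15=1111 pc4: +16 =76
r16=10000 pc1: +2 =78
r17=10001 pc2: +4 =82
r18=10010 pc2: +4 =86
r19=10011 pc3: +8 =94
r20=10100 pc2: +4 =98
r21=10101 pc3: +8 =106
r22=10110 pc3: +8 =114
r23=10111 pc4: +16 =130
r24=11000 pc2: +4 =134
r25=11001 pc3: +8 =142
r26=11010 pc3: +8 =150
r27=11011 pc4: +16 =166
r28=11100 pc3: +8 =174
r29=11101 pc4: +16 =190
r30=11110 pc4: +16 =206
r31=11111 pc5: +32 =238
r32=100000 pc1: +2 =240
r33=100001 pc2: +4 =244
r34=100010 pc2: +4 =248
r35=100011 pc3: +8 =256
r36=100100 pc2: +4 =260
r37=100101 pc3: +8 =268
r38=100110 pc3: +8 =276
r39=100111 pc4: +16 =292
r40=101000 pc2: +4 =296
r41=101001 pc3: +8 =304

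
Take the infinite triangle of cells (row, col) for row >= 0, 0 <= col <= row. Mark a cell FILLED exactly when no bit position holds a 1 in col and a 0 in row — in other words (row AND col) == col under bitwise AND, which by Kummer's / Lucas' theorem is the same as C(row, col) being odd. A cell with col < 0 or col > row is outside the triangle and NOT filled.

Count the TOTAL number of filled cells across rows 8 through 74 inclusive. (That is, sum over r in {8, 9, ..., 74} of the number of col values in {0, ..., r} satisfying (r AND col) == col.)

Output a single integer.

r8=1000 pc1: +2 =2
r9=1001 pc2: +4 =6
r10=1010 pc2: +4 =10
r11=1011 pc3: +8 =18
r12=1100 pc2: +4 =22
r13=1101 pc3: +8 =30
r14=1110 pc3: +8 =38
r15=1111 pc4: +16 =54
r16=10000 pc1: +2 =56
r17=10001 pc2: +4 =60
r18=10010 pc2: +4 =64
r19=10011 pc3: +8 =72
r20=10100 pc2: +4 =76
r21=10101 pc3: +8 =84
r22=10110 pc3: +8 =92
r23=10111 pc4: +16 =108
r24=11000 pc2: +4 =112
r25=11001 pc3: +8 =120
r26=11010 pc3: +8 =128
r27=11011 pc4: +16 =144
r28=11100 pc3: +8 =152
r29=11101 pc4: +16 =168
r30=11110 pc4: +16 =184
r31=11111 pc5: +32 =216
r32=100000 pc1: +2 =218
r33=100001 pc2: +4 =222
r34=100010 pc2: +4 =226
r35=100011 pc3: +8 =234
r36=100100 pc2: +4 =238
r37=100101 pc3: +8 =246
r38=100110 pc3: +8 =254
r39=100111 pc4: +16 =270
r40=101000 pc2: +4 =274
r41=101001 pc3: +8 =282
r42=101010 pc3: +8 =290
r43=101011 pc4: +16 =306
r44=101100 pc3: +8 =314
r45=101101 pc4: +16 =330
r46=101110 pc4: +16 =346
r47=101111 pc5: +32 =378
r48=110000 pc2: +4 =382
r49=110001 pc3: +8 =390
r50=110010 pc3: +8 =398
r51=110011 pc4: +16 =414
r52=110100 pc3: +8 =422
r53=110101 pc4: +16 =438
r54=110110 pc4: +16 =454
r55=110111 pc5: +32 =486
r56=111000 pc3: +8 =494
r57=111001 pc4: +16 =510
r58=111010 pc4: +16 =526
r59=111011 pc5: +32 =558
r60=111100 pc4: +16 =574
r61=111101 pc5: +32 =606
r62=111110 pc5: +32 =638
r63=111111 pc6: +64 =702
r64=1000000 pc1: +2 =704
r65=1000001 pc2: +4 =708
r66=1000010 pc2: +4 =712
r67=1000011 pc3: +8 =720
r68=1000100 pc2: +4 =724
r69=1000101 pc3: +8 =732
r70=1000110 pc3: +8 =740
r71=1000111 pc4: +16 =756
r72=1001000 pc2: +4 =760
r73=1001001 pc3: +8 =768
r74=1001010 pc3: +8 =776

Answer: 776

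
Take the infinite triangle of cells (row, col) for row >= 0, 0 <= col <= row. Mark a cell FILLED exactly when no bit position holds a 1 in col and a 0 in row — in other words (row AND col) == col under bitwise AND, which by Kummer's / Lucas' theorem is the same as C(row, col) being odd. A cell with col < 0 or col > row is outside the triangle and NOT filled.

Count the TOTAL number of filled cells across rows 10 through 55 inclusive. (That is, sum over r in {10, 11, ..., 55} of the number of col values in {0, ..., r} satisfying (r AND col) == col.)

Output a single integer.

Answer: 480

Derivation:
r10=1010 pc2: +4 =4
r11=1011 pc3: +8 =12
r12=1100 pc2: +4 =16
r13=1101 pc3: +8 =24
r14=1110 pc3: +8 =32
r15=1111 pc4: +16 =48
r16=10000 pc1: +2 =50
r17=10001 pc2: +4 =54
r18=10010 pc2: +4 =58
r19=10011 pc3: +8 =66
r20=10100 pc2: +4 =70
r21=10101 pc3: +8 =78
r22=10110 pc3: +8 =86
r23=10111 pc4: +16 =102
r24=11000 pc2: +4 =106
r25=11001 pc3: +8 =114
r26=11010 pc3: +8 =122
r27=11011 pc4: +16 =138
r28=11100 pc3: +8 =146
r29=11101 pc4: +16 =162
r30=11110 pc4: +16 =178
r31=11111 pc5: +32 =210
r32=100000 pc1: +2 =212
r33=100001 pc2: +4 =216
r34=100010 pc2: +4 =220
r35=100011 pc3: +8 =228
r36=100100 pc2: +4 =232
r37=100101 pc3: +8 =240
r38=100110 pc3: +8 =248
r39=100111 pc4: +16 =264
r40=101000 pc2: +4 =268
r41=101001 pc3: +8 =276
r42=101010 pc3: +8 =284
r43=101011 pc4: +16 =300
r44=101100 pc3: +8 =308
r45=101101 pc4: +16 =324
r46=101110 pc4: +16 =340
r47=101111 pc5: +32 =372
r48=110000 pc2: +4 =376
r49=110001 pc3: +8 =384
r50=110010 pc3: +8 =392
r51=110011 pc4: +16 =408
r52=110100 pc3: +8 =416
r53=110101 pc4: +16 =432
r54=110110 pc4: +16 =448
r55=110111 pc5: +32 =480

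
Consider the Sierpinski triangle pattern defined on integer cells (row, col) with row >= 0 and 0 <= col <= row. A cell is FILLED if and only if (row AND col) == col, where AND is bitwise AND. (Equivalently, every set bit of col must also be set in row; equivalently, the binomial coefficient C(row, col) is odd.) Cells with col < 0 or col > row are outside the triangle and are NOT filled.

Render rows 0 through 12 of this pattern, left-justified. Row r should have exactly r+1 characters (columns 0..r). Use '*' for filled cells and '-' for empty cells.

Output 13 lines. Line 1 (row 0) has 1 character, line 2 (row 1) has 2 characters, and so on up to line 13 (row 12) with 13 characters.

r0=0: *
r1=1: **
r2=10: *-*
r3=11: ****
r4=100: *---*
r5=101: **--**
r6=110: *-*-*-*
r7=111: ********
r8=1000: *-------*
r9=1001: **------**
r10=1010: *-*-----*-*
r11=1011: ****----****
r12=1100: *---*---*---*

Answer: *
**
*-*
****
*---*
**--**
*-*-*-*
********
*-------*
**------**
*-*-----*-*
****----****
*---*---*---*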